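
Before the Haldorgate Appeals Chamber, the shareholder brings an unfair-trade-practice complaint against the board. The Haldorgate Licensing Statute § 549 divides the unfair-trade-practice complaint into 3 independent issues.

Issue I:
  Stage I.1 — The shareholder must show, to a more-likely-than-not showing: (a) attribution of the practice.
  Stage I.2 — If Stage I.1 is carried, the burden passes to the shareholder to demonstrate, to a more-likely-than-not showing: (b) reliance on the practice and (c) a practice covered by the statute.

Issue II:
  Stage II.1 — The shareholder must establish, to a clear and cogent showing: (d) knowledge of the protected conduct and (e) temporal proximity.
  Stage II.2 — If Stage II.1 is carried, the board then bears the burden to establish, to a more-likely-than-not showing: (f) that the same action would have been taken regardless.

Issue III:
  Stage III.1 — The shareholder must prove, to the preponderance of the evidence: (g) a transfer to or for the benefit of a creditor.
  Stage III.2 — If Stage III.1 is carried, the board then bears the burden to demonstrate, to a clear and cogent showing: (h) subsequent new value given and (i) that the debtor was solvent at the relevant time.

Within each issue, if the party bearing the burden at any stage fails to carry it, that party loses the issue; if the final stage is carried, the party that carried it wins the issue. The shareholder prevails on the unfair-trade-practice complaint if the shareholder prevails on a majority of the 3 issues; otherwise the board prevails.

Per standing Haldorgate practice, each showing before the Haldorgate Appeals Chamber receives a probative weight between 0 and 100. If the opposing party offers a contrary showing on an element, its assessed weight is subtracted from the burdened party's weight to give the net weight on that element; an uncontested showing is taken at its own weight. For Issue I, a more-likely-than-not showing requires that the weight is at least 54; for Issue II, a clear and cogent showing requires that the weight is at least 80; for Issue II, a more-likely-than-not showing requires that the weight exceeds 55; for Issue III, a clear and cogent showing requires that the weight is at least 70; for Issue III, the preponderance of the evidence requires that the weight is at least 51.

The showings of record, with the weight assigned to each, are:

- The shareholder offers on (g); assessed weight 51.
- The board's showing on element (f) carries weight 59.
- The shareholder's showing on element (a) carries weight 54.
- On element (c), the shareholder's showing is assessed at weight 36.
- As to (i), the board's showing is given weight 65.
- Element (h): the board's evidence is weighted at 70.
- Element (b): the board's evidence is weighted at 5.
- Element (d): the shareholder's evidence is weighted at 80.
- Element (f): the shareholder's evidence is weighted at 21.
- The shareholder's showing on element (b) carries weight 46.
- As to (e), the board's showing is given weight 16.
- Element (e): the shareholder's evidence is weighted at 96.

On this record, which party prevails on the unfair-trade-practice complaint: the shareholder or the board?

— Issue I —
At Stage I.1 the shareholder must meet a more-likely-than-not showing (weight is at least 54): on (a) the weight is 54, ≥ 54, so (a) meets the standard.
  All elements met. The shareholder retains the burden for Stage I.2.
At Stage I.2 the shareholder must meet a more-likely-than-not showing (weight is at least 54): on (b) the weight is 46 less the opposing 5 gives net 41, < 54, so (b) does not meet the standard; on (c) the weight is 36, < 54, so (c) does not meet the standard.
  The shareholder does not carry Stage I.2.
The board prevails on this issue.
— Issue II —
Stage II.1 — burden on shareholder; standard: a clear and cogent showing (weight is at least 80).
    (d): 80 ≥ 80 [met]
    (e): 96 − 16 = 80 ≥ 80 [met]
  All elements met. The burden passes to the board.
Stage II.2 — burden on board; standard: a more-likely-than-not showing (weight exceeds 55).
    (f): 59 − 21 = 38 ≤ 55 [not met]
  Not every element is met, so the board fails to carry Stage II.2.
So the shareholder prevails on this issue.
— Issue III —
At Stage III.1 the shareholder must meet the preponderance of the evidence (weight is at least 51): on (g) the weight is 51, ≥ 51, so (g) meets the standard.
  Stage III.1 is satisfied; the onus moves to the board.
At Stage III.2 the board must meet a clear and cogent showing (weight is at least 70): on (h) the weight is 70, which does reach 70, so (h) meets the standard; on (i) the weight is 65, < 70, so (i) does not meet the standard.
  Stage III.2 not carried; the board fails its burden.
The analysis ends at Stage III.2; the shareholder prevails on this issue.
Per-issue: Issue I → board; Issue II → shareholder; Issue III → shareholder. The shareholder must prevail on a majority of issues; overall, the shareholder prevails.

shareholder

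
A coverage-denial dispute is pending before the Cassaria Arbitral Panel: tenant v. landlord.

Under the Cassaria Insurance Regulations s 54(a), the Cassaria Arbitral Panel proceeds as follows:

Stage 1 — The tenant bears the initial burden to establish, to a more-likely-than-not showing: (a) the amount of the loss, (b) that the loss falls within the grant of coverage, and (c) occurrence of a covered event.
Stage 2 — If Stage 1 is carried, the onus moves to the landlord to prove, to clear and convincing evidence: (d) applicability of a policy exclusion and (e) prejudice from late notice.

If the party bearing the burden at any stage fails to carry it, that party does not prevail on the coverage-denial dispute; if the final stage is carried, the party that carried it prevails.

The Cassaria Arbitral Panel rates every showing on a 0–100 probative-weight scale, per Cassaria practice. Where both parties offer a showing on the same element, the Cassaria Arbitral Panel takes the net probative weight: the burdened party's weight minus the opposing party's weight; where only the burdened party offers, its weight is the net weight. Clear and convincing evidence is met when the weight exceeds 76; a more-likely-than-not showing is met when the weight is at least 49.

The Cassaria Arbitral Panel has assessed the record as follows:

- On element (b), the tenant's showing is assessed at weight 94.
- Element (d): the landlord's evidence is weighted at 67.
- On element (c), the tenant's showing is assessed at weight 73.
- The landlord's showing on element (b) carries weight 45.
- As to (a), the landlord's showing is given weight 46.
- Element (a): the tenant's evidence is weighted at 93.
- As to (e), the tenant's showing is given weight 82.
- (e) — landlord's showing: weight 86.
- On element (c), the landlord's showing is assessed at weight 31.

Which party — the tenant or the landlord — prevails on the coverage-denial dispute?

landlord

Stage 1 (tenant, a more-likely-than-not showing, weight is at least 49): (a) net 93−46=47 < 49 — fails; (b) net 94−45=49 ≥ 49 — meets; (c) net 73−31=42 < 49 — fails.
  Stage 1 not carried; the tenant fails its burden.
So the landlord prevails.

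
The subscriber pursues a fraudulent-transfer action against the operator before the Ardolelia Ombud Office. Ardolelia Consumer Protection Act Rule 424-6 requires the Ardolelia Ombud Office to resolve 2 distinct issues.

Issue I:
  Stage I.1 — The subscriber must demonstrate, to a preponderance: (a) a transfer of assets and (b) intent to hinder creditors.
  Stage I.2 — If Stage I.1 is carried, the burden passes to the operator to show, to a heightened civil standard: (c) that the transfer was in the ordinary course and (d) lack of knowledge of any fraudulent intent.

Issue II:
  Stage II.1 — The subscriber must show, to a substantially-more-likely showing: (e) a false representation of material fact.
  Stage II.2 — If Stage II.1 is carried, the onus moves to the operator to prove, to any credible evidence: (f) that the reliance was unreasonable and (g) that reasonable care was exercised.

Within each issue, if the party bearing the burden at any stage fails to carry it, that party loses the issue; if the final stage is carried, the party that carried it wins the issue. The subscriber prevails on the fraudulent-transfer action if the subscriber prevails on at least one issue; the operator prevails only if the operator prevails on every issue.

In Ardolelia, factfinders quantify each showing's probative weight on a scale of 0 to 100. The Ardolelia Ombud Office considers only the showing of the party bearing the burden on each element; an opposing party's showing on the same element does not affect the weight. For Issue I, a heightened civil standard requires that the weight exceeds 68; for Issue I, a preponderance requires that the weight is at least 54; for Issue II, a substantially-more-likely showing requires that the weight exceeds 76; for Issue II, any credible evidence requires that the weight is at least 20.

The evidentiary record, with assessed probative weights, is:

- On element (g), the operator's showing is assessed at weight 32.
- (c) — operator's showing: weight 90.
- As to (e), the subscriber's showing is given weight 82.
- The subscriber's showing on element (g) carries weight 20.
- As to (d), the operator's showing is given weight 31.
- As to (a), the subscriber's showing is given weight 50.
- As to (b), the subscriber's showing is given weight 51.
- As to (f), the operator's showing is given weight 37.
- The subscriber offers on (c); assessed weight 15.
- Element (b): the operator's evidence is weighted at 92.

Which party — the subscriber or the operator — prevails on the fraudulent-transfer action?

operator

— Issue I —
Stage I.1 (subscriber, a preponderance, weight is at least 54): (a) 50 < 54 — fails; (b) 51 (operator's 92 disregarded) < 54 — fails.
  Stage I.1 not carried; the subscriber fails its burden.
So the operator prevails on this issue.
— Issue II —
At Stage II.1 the subscriber must meet a substantially-more-likely showing (weight exceeds 76): on (e) the weight is 82, > 76, so (e) meets the standard.
  Stage II.1 is satisfied; the onus moves to the operator.
At Stage II.2 the operator must meet any credible evidence (weight is at least 20): on (f) the weight is 37, ≥ 20, so (f) meets the standard; on (g) the weight is 32 (the subscriber's 20 is given no effect), which does reach 20, so (g) meets the standard.
  All elements met at the final stage.
With every stage satisfied, the operator prevails on this issue.
Per-issue: Issue I → operator; Issue II → operator. The subscriber must prevail on at least one issue; overall, the operator prevails.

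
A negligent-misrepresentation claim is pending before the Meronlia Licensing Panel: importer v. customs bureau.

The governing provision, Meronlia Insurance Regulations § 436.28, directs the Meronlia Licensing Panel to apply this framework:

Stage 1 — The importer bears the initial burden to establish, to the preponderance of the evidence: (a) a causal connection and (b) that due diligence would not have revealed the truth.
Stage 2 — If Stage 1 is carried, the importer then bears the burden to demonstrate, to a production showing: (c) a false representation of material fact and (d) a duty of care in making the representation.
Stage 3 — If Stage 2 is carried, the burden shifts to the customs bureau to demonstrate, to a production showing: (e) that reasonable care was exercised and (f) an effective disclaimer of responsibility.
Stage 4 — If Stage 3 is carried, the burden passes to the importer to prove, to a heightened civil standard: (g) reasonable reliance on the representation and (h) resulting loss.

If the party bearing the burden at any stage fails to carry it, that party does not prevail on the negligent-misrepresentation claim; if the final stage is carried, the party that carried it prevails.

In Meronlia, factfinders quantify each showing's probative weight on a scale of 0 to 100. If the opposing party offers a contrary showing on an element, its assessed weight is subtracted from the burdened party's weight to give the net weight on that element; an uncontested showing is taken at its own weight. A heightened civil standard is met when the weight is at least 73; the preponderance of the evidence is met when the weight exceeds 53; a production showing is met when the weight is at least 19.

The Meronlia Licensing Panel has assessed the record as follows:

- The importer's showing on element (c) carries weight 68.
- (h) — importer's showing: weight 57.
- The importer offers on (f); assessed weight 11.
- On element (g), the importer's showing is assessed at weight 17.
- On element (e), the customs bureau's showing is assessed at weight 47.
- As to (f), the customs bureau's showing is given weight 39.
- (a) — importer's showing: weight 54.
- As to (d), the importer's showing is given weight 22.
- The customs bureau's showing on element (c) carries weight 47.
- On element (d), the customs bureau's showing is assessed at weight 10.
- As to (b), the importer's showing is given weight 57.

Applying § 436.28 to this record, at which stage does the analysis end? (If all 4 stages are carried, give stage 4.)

stage 2

Stage 1 (importer, the preponderance of the evidence, weight exceeds 53): (a) 54 > 53 — meets; (b) 57 > 53 — meets.
  Stage 1 is satisfied; the importer continues to bear the burden.
Stage 2 (importer, a production showing, weight is at least 19): (c) net 68−47=21 ≥ 19 — meets; (d) net 22−10=12 < 19 — fails.
  Stage 2 not carried; the importer fails its burden.
The analysis ends at Stage 2; the customs bureau prevails.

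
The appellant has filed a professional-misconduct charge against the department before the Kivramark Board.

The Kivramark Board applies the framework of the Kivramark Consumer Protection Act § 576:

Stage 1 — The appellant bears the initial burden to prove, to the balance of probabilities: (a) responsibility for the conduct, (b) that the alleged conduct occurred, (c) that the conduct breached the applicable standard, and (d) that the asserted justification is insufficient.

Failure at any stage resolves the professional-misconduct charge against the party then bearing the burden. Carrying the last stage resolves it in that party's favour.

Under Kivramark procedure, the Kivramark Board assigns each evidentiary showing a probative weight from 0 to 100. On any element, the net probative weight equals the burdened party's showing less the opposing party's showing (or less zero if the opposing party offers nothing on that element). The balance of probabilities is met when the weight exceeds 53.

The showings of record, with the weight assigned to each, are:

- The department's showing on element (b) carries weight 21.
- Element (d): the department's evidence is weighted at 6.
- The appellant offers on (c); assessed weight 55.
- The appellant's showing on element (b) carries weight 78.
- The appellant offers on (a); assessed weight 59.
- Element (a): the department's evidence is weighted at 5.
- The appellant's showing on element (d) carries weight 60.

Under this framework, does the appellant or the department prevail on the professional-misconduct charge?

At Stage 1 the appellant must meet the balance of probabilities (weight exceeds 53): on (a) the weight is 59 less the opposing 5 gives net 54, > 53, so (a) meets the standard; on (b) the weight is 78 less the opposing 21 gives net 57, > 53, so (b) meets the standard; on (c) the weight is 55, which does exceed 53, so (c) meets the standard; on (d) the weight is 60 less the opposing 6 gives net 54, > 53, so (d) meets the standard.
  Stage 1 carried; the final stage is satisfied.
All stages carried — the appellant prevails.

appellant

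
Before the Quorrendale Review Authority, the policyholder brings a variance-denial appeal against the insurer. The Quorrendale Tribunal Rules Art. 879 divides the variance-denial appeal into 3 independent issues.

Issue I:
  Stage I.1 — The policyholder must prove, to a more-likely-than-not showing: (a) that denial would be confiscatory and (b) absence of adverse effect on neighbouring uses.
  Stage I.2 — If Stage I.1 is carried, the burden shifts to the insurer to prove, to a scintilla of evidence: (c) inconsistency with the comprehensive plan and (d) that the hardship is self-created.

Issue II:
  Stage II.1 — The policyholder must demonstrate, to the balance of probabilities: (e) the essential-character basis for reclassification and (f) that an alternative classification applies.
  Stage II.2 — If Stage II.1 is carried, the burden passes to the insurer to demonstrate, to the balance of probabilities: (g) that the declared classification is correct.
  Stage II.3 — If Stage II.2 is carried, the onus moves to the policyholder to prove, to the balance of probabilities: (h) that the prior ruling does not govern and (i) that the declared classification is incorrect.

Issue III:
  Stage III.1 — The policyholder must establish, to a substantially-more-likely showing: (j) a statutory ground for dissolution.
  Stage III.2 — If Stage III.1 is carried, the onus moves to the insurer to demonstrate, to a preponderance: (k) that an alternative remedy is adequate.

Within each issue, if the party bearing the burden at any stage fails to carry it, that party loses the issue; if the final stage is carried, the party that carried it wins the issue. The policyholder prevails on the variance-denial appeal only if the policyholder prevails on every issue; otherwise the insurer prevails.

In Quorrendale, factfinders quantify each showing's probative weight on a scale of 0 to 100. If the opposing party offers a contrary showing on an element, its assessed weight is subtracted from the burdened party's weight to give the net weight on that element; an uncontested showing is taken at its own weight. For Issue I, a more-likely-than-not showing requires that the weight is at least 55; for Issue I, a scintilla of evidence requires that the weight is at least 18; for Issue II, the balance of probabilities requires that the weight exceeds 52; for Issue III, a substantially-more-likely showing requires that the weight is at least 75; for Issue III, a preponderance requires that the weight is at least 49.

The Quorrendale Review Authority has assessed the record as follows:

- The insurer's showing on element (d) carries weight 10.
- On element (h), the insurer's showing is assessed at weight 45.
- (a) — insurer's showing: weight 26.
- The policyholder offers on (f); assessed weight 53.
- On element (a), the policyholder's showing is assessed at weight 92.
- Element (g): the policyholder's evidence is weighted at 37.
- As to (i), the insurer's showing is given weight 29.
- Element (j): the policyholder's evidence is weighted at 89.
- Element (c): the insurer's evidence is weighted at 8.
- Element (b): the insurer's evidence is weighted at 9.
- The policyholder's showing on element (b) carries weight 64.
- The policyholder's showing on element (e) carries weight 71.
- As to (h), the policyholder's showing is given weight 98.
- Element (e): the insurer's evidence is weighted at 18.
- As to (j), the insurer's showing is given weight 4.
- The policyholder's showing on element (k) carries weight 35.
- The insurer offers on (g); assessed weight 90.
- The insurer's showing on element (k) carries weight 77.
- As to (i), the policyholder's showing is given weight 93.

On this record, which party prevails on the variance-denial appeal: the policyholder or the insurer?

policyholder

— Issue I —
At Stage I.1 the policyholder must meet a more-likely-than-not showing (weight is at least 55): on (a) the weight is 92 less the opposing 26 gives net 66, ≥ 55, so (a) meets the standard; on (b) the weight is 64 less the opposing 9 gives net 55, which does reach 55, so (b) meets the standard.
  Stage I.1 carried; the burden shifts to the insurer.
At Stage I.2 the insurer must meet a scintilla of evidence (weight is at least 18): on (c) the weight is 8, < 18, so (c) does not meet the standard; on (d) the weight is 10, which does not reach 18, so (d) does not meet the standard.
  The insurer does not carry Stage I.2.
So the policyholder prevails on this issue.
— Issue II —
At Stage II.1 the policyholder must meet the balance of probabilities (weight exceeds 52): on (e) the weight is 71 less the opposing 18 gives net 53, > 52, so (e) meets the standard; on (f) the weight is 53, > 52, so (f) meets the standard.
  Stage II.1 is satisfied; the onus moves to the insurer.
At Stage II.2 the insurer must meet the balance of probabilities (weight exceeds 52): on (g) the weight is 90 less the opposing 37 gives net 53, which does exceed 52, so (g) meets the standard.
  All elements met. The burden passes to the policyholder.
At Stage II.3 the policyholder must meet the balance of probabilities (weight exceeds 52): on (h) the weight is 98 less the opposing 45 gives net 53, which does exceed 52, so (h) meets the standard; on (i) the weight is 93 less the opposing 29 gives net 64, > 52, so (i) meets the standard.
  Stage II.3 carried; the final stage is satisfied.
With every stage satisfied, the policyholder prevails on this issue.
— Issue III —
At Stage III.1 the policyholder must meet a substantially-more-likely showing (weight is at least 75): on (j) the weight is 89 less the opposing 4 gives net 85, ≥ 75, so (j) meets the standard.
  The policyholder carries Stage III.1; the insurer now bears the burden.
At Stage III.2 the insurer must meet a preponderance (weight is at least 49): on (k) the weight is 77 less the opposing 35 gives net 42, which does not reach 49, so (k) does not meet the standard.
  Stage III.2 not carried; the insurer fails its burden.
So the policyholder prevails on this issue.
Per-issue: Issue I → policyholder; Issue II → policyholder; Issue III → policyholder. The policyholder must prevail on every issue; overall, the policyholder prevails.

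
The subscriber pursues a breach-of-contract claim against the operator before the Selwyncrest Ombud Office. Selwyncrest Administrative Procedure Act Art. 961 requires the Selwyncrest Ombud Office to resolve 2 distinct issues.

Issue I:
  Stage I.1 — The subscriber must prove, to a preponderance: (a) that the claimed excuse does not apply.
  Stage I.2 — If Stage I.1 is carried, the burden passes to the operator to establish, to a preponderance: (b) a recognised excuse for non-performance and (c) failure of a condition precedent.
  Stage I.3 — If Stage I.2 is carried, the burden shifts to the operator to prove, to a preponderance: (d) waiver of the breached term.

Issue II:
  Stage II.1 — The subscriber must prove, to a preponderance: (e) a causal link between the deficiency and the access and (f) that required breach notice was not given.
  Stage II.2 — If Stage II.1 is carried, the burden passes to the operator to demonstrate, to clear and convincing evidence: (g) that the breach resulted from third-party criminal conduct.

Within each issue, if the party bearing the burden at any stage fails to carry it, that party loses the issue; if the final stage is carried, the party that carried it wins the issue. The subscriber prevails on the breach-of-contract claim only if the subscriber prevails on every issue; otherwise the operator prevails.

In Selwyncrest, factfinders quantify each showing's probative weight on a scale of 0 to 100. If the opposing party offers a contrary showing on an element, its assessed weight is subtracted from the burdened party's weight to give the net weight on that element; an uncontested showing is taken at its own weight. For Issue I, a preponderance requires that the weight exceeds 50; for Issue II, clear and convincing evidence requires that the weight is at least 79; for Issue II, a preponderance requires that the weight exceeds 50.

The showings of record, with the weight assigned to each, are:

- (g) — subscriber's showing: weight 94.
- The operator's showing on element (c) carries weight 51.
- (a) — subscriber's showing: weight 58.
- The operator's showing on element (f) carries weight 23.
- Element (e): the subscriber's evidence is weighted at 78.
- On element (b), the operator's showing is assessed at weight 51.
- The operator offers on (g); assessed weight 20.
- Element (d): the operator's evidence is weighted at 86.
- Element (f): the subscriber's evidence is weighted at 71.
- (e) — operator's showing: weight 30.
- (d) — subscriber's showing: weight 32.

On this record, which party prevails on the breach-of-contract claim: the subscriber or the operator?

— Issue I —
At Stage I.1 the subscriber must meet a preponderance (weight exceeds 50): on (a) the weight is 58, which does exceed 50, so (a) meets the standard.
  The subscriber carries Stage I.1; the operator now bears the burden.
At Stage I.2 the operator must meet a preponderance (weight exceeds 50): on (b) the weight is 51, > 50, so (b) meets the standard; on (c) the weight is 51, > 50, so (c) meets the standard.
  Stage I.2 is satisfied; the operator continues to bear the burden.
At Stage I.3 the operator must meet a preponderance (weight exceeds 50): on (d) the weight is 86 less the opposing 32 gives net 54, which does exceed 50, so (d) meets the standard.
  All elements met at the final stage.
All stages carried — the operator prevails on this issue.
— Issue II —
Stage II.1 — burden on subscriber; standard: a preponderance (weight exceeds 50).
    (e): 78 − 30 = 48 ≤ 50 [not met]
    (f): 71 − 23 = 48 ≤ 50 [not met]
  Stage II.1 not carried; the subscriber fails its burden.
The analysis ends at Stage II.1; the operator prevails on this issue.
Per-issue: Issue I → operator; Issue II → operator. The subscriber must prevail on every issue; overall, the operator prevails.

operator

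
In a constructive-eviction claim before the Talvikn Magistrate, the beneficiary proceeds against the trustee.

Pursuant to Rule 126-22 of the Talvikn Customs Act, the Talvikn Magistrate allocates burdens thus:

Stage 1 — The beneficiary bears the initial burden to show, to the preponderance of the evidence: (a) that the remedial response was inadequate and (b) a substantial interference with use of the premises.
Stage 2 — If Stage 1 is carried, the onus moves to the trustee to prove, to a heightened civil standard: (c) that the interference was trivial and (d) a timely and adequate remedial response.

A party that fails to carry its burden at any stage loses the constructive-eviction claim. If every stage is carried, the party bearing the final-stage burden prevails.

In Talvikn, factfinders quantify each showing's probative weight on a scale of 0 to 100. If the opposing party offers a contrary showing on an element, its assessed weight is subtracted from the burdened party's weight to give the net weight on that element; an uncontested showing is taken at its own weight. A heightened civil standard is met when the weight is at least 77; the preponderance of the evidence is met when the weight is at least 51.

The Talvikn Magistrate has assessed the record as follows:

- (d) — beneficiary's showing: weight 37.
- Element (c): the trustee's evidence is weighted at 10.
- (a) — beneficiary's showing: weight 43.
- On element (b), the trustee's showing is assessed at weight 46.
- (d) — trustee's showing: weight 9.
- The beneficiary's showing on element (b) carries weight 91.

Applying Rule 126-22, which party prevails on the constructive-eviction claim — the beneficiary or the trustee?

Stage 1 (beneficiary, the preponderance of the evidence, weight is at least 51): (a) 43 < 51 — fails; (b) net 91−46=45 < 51 — fails.
  Stage 1 not carried; the beneficiary fails its burden.
The analysis ends at Stage 1; the trustee prevails.

trustee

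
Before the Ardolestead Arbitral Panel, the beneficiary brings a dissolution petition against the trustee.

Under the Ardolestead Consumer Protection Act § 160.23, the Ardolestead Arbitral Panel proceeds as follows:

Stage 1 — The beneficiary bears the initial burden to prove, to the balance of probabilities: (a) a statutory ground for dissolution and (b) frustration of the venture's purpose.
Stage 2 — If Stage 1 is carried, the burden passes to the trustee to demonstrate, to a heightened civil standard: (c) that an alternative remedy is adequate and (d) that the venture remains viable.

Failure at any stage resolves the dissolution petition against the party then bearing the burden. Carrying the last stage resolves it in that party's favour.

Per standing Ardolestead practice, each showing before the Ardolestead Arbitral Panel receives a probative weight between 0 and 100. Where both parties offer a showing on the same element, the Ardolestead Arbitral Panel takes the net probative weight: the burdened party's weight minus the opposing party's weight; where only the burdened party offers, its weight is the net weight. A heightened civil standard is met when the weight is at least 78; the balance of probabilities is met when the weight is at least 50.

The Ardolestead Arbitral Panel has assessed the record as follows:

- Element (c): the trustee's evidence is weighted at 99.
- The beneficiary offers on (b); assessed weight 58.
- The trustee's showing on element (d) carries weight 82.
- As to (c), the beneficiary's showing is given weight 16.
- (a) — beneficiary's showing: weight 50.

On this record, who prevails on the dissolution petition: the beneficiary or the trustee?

trustee

Stage 1 (beneficiary, the balance of probabilities, weight is at least 50): (a) 50 ≥ 50 — meets; (b) 58 ≥ 50 — meets.
  Stage 1 carried; the burden shifts to the trustee.
Stage 2 (trustee, a heightened civil standard, weight is at least 78): (c) net 99−16=83 ≥ 78 — meets; (d) 82 ≥ 78 — meets.
  All elements met at the final stage.
All stages carried — the trustee prevails.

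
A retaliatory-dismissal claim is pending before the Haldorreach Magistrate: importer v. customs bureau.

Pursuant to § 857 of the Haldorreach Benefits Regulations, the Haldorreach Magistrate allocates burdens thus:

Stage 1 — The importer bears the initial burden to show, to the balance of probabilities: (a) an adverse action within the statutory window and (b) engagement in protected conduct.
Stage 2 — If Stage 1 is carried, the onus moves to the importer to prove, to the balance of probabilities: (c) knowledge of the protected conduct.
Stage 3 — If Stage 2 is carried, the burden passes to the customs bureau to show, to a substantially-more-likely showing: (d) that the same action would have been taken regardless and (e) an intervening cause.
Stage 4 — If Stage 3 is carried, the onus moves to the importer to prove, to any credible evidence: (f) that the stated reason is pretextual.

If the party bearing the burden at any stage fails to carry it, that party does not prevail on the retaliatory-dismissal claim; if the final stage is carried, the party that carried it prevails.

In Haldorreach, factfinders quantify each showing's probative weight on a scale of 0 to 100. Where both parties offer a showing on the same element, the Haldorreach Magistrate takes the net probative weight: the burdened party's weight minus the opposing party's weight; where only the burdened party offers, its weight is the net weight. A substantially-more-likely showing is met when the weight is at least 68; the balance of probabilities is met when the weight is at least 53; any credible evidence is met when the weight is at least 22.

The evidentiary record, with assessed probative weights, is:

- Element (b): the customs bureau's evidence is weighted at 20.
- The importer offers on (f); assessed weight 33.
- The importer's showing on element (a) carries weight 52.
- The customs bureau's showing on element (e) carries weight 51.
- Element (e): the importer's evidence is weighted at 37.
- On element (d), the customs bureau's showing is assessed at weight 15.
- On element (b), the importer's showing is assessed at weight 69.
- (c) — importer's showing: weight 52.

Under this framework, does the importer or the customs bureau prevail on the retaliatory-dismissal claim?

customs bureau

At Stage 1 the importer must meet the balance of probabilities (weight is at least 53): on (a) the weight is 52, < 53, so (a) does not meet the standard; on (b) the weight is 69 less the opposing 20 gives net 49, which does not reach 53, so (b) does not meet the standard.
  Not every element is met, so the importer fails to carry Stage 1.
So the customs bureau prevails.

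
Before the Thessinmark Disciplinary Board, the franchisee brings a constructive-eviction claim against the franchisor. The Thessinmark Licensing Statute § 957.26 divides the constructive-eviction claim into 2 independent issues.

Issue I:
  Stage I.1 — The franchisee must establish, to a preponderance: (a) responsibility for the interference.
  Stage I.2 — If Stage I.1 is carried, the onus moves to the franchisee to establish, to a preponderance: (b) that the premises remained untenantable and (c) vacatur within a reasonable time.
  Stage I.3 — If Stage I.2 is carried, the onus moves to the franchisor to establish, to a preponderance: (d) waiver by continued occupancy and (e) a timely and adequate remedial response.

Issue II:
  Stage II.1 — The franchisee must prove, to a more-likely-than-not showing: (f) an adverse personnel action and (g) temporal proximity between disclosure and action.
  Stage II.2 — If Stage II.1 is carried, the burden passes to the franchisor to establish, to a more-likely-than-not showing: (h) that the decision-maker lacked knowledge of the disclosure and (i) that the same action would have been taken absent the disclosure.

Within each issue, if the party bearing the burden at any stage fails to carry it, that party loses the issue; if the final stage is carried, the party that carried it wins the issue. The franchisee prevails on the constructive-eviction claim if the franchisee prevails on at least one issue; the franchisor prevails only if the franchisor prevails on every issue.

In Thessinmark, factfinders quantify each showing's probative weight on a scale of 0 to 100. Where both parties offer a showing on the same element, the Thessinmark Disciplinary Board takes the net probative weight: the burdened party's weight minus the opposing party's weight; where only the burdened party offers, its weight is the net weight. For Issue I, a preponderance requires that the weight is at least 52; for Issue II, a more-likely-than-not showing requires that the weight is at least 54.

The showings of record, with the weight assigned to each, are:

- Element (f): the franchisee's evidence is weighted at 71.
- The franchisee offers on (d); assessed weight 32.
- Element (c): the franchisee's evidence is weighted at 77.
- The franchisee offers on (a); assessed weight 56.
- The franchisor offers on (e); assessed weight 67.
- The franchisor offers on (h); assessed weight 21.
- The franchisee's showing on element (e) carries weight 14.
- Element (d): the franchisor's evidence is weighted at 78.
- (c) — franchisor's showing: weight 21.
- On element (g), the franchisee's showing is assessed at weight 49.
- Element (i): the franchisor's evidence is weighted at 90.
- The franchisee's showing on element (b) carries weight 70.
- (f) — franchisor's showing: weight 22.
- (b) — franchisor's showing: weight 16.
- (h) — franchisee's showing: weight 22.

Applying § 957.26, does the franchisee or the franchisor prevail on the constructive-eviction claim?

franchisee

— Issue I —
At Stage I.1 the franchisee must meet a preponderance (weight is at least 52): on (a) the weight is 56, which does reach 52, so (a) meets the standard.
  Stage I.1 carried; the burden remains with the franchisee.
At Stage I.2 the franchisee must meet a preponderance (weight is at least 52): on (b) the weight is 70 less the opposing 16 gives net 54, ≥ 52, so (b) meets the standard; on (c) the weight is 77 less the opposing 21 gives net 56, ≥ 52, so (c) meets the standard.
  Stage I.2 carried; the burden shifts to the franchisor.
At Stage I.3 the franchisor must meet a preponderance (weight is at least 52): on (d) the weight is 78 less the opposing 32 gives net 46, < 52, so (d) does not meet the standard; on (e) the weight is 67 less the opposing 14 gives net 53, which does reach 52, so (e) meets the standard.
  Stage I.3 not carried; the franchisor fails its burden.
The franchisee prevails on this issue.
— Issue II —
Stage II.1 (franchisee, a more-likely-than-not showing, weight is at least 54): (f) net 71−22=49 < 54 — fails; (g) 49 < 54 — fails.
  Stage II.1 not carried; the franchisee fails its burden.
The franchisor prevails on this issue.
Per-issue: Issue I → franchisee; Issue II → franchisor. The franchisee must prevail on at least one issue; overall, the franchisee prevails.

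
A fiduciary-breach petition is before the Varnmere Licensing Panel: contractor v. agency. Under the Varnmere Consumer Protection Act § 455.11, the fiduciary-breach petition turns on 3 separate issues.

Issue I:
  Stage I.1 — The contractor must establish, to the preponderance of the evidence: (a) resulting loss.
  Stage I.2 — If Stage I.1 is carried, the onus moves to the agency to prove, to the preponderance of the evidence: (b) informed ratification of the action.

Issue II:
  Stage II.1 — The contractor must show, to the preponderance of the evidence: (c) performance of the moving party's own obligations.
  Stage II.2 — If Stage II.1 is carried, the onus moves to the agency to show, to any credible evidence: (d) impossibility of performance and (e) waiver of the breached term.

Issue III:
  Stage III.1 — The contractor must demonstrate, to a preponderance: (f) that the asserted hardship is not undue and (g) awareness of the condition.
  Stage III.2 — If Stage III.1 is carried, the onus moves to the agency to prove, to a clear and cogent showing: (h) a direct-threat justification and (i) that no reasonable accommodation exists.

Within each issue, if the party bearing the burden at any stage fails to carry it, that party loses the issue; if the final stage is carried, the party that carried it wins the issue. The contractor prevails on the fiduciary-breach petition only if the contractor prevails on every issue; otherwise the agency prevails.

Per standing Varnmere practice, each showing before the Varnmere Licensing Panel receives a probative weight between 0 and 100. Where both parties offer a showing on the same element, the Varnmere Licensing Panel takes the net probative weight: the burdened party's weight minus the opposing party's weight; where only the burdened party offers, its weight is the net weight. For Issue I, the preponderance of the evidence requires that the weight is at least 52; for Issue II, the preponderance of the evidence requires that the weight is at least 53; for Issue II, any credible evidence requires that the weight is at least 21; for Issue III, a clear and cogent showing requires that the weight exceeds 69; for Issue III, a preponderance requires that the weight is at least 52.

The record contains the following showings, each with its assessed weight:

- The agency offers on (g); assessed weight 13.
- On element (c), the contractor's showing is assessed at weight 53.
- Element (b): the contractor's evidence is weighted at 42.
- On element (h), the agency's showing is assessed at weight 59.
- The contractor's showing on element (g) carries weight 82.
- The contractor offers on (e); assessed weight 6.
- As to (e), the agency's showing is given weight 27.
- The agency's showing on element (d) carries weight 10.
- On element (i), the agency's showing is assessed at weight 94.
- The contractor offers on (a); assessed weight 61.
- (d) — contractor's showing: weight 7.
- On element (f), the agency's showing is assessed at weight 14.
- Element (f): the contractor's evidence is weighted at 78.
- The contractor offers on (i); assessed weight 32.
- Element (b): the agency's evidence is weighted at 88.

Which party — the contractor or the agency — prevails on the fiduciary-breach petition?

contractor

— Issue I —
At Stage I.1 the contractor must meet the preponderance of the evidence (weight is at least 52): on (a) the weight is 61, which does reach 52, so (a) meets the standard.
  Stage I.1 carried; the burden shifts to the agency.
At Stage I.2 the agency must meet the preponderance of the evidence (weight is at least 52): on (b) the weight is 88 less the opposing 42 gives net 46, < 52, so (b) does not meet the standard.
  The agency does not carry Stage I.2.
So the contractor prevails on this issue.
— Issue II —
At Stage II.1 the contractor must meet the preponderance of the evidence (weight is at least 53): on (c) the weight is 53, ≥ 53, so (c) meets the standard.
  Stage II.1 is satisfied; the onus moves to the agency.
At Stage II.2 the agency must meet any credible evidence (weight is at least 21): on (d) the weight is 10 less the opposing 7 gives net 3, which does not reach 21, so (d) does not meet the standard; on (e) the weight is 27 less the opposing 6 gives net 21, which does reach 21, so (e) meets the standard.
  The agency does not carry Stage II.2.
So the contractor prevails on this issue.
— Issue III —
Stage III.1 (contractor, a preponderance, weight is at least 52): (f) net 78−14=64 ≥ 52 — meets; (g) net 82−13=69 ≥ 52 — meets.
  Stage III.1 is satisfied; the onus moves to the agency.
Stage III.2 (agency, a clear and cogent showing, weight exceeds 69): (h) 59 ≤ 69 — fails; (i) net 94−32=62 ≤ 69 — fails.
  The agency does not carry Stage III.2.
So the contractor prevails on this issue.
Per-issue: Issue I → contractor; Issue II → contractor; Issue III → contractor. The contractor must prevail on every issue; overall, the contractor prevails.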